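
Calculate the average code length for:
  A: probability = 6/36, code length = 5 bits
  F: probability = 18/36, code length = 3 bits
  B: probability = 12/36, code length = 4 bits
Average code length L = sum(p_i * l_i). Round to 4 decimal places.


Weighted contributions p_i * l_i:
  A: (6/36) * 5 = 30/36
  F: (18/36) * 3 = 54/36
  B: (12/36) * 4 = 48/36
Sum = (30 + 54 + 48)/36 = 132/36

L = 132/36 = 3.6667 bits/symbol


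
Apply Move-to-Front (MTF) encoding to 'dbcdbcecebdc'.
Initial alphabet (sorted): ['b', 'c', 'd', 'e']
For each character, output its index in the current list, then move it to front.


MTF encoding:
'd': index 2 in ['b', 'c', 'd', 'e'] -> ['d', 'b', 'c', 'e']
'b': index 1 in ['d', 'b', 'c', 'e'] -> ['b', 'd', 'c', 'e']
'c': index 2 in ['b', 'd', 'c', 'e'] -> ['c', 'b', 'd', 'e']
'd': index 2 in ['c', 'b', 'd', 'e'] -> ['d', 'c', 'b', 'e']
'b': index 2 in ['d', 'c', 'b', 'e'] -> ['b', 'd', 'c', 'e']
'c': index 2 in ['b', 'd', 'c', 'e'] -> ['c', 'b', 'd', 'e']
'e': index 3 in ['c', 'b', 'd', 'e'] -> ['e', 'c', 'b', 'd']
'c': index 1 in ['e', 'c', 'b', 'd'] -> ['c', 'e', 'b', 'd']
'e': index 1 in ['c', 'e', 'b', 'd'] -> ['e', 'c', 'b', 'd']
'b': index 2 in ['e', 'c', 'b', 'd'] -> ['b', 'e', 'c', 'd']
'd': index 3 in ['b', 'e', 'c', 'd'] -> ['d', 'b', 'e', 'c']
'c': index 3 in ['d', 'b', 'e', 'c'] -> ['c', 'd', 'b', 'e']


Output: [2, 1, 2, 2, 2, 2, 3, 1, 1, 2, 3, 3]


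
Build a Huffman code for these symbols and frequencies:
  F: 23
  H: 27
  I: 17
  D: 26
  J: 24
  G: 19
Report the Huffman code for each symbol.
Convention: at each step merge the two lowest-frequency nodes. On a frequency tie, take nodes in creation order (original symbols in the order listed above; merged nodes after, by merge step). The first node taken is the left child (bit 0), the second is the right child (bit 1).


Huffman tree construction:
Step 1: Merge I(17) + G(19) = 36
Step 2: Merge F(23) + J(24) = 47
Step 3: Merge D(26) + H(27) = 53
Step 4: Merge (I+G)(36) + (F+J)(47) = 83
Step 5: Merge (D+H)(53) + ((I+G)+(F+J))(83) = 136
Read each symbol's code off the tree from the root (left child = 0, right child = 1).

Codes:
  F: 110 (length 3)
  H: 01 (length 2)
  I: 100 (length 3)
  D: 00 (length 2)
  J: 111 (length 3)
  G: 101 (length 3)
Average code length: 355/136 = 2.6103 bits/symbol


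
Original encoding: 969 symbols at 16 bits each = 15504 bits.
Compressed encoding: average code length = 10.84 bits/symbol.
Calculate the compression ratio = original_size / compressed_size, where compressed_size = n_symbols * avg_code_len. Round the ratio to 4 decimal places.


original_size = n_symbols * orig_bits = 969 * 16 = 15504 bits
compressed_size = n_symbols * avg_code_len = 969 * 10.84 = 10503.96 bits
ratio = original_size / compressed_size = 15504 / 10503.96 = 1.476

Compression ratio = 1.476


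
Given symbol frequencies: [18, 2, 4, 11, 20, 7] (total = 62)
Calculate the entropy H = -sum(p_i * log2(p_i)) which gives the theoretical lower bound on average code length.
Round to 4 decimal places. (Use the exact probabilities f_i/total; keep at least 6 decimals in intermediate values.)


Per-symbol terms -p_i * log2(p_i) with p_i = f_i/62:
  p = 18/62 = 0.290323: log2(p) = -1.784271, -p*log2(p) = 0.518014
  p = 2/62 = 0.032258: log2(p) = -4.954196, -p*log2(p) = 0.159813
  p = 4/62 = 0.064516: log2(p) = -3.954196, -p*log2(p) = 0.255109
  p = 11/62 = 0.177419: log2(p) = -2.494765, -p*log2(p) = 0.442620
  p = 20/62 = 0.322581: log2(p) = -1.632268, -p*log2(p) = 0.526538
  p = 7/62 = 0.112903: log2(p) = -3.146841, -p*log2(p) = 0.355289
H = 0.518014 + 0.159813 + 0.255109 + 0.442620 + 0.526538 + 0.355289 = 2.257383

H = 2.2574 bits/symbol


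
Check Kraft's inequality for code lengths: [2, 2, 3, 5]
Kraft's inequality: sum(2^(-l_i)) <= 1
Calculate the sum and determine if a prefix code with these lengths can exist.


Sum = 2^(-2) + 2^(-2) + 2^(-3) + 2^(-5)
    = 0.25 + 0.25 + 0.125 + 0.03125
    = 21/32 = 0.65625
Since 0.65625 <= 1, Kraft's inequality IS satisfied.
A prefix code with these lengths CAN exist.

Kraft sum = 0.65625. Satisfied.


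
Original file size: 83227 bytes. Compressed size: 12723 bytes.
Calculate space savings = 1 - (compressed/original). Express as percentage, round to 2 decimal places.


ratio = compressed/original = 12723/83227 = 0.152871
savings = 1 - ratio = 1 - 0.152871 = 0.847129
as a percentage: 0.847129 * 100 = 84.71%

Space savings = 1 - 12723/83227 = 84.71%


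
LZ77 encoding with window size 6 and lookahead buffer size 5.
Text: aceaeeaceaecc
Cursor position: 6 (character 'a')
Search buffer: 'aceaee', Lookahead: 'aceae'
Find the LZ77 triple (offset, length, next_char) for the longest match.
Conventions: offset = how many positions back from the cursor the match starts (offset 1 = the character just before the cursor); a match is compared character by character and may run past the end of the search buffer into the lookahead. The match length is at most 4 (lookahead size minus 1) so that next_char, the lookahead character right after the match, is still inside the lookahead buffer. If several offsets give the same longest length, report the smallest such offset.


Try each offset into the search buffer:
  offset=1 (pos 5, char 'e'): match length 0
  offset=2 (pos 4, char 'e'): match length 0
  offset=3 (pos 3, char 'a'): match length 1
  offset=4 (pos 2, char 'e'): match length 0
  offset=5 (pos 1, char 'c'): match length 0
  offset=6 (pos 0, char 'a'): match length 4
Longest match has length 4 at offset 6.
next_char = character at position 6 + 4 = 10 -> 'e'

Best match: offset=6, length=4 (matching 'acea' starting at position 0)
LZ77 triple: (6, 4, 'e')


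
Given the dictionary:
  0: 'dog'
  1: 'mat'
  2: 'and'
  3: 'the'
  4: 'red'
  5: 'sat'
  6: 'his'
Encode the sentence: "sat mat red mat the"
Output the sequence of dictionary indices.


Look up each word in the dictionary:
  'sat' -> 5
  'mat' -> 1
  'red' -> 4
  'mat' -> 1
  'the' -> 3

Encoded: [5, 1, 4, 1, 3]


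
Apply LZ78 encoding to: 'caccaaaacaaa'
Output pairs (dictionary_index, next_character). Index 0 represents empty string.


LZ78 encoding steps:
Dictionary: {0: ''}
Step 1: w='' (idx 0), next='c' -> output (0, 'c'), add 'c' as idx 1
Step 2: w='' (idx 0), next='a' -> output (0, 'a'), add 'a' as idx 2
Step 3: w='c' (idx 1), next='c' -> output (1, 'c'), add 'cc' as idx 3
Step 4: w='a' (idx 2), next='a' -> output (2, 'a'), add 'aa' as idx 4
Step 5: w='aa' (idx 4), next='c' -> output (4, 'c'), add 'aac' as idx 5
Step 6: w='aa' (idx 4), next='a' -> output (4, 'a'), add 'aaa' as idx 6


Encoded: [(0, 'c'), (0, 'a'), (1, 'c'), (2, 'a'), (4, 'c'), (4, 'a')]


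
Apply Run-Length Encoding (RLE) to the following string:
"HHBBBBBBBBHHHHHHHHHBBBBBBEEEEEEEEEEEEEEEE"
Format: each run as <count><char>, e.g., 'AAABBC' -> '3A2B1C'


Scanning runs left to right:
  i=0: run of 'H' x 2 -> '2H'
  i=2: run of 'B' x 8 -> '8B'
  i=10: run of 'H' x 9 -> '9H'
  i=19: run of 'B' x 6 -> '6B'
  i=25: run of 'E' x 16 -> '16E'

RLE = 2H8B9H6B16E


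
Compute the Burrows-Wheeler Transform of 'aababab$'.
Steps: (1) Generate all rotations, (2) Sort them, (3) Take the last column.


Rotations (sorted):
  0: $aababab -> last char: b
  1: aababab$ -> last char: $
  2: ab$aabab -> last char: b
  3: abab$aab -> last char: b
  4: ababab$a -> last char: a
  5: b$aababa -> last char: a
  6: bab$aaba -> last char: a
  7: babab$aa -> last char: a


BWT = b$bbaaaa


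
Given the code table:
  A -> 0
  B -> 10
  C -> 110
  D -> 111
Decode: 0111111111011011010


Decoding:
0 -> A
111 -> D
111 -> D
111 -> D
0 -> A
110 -> C
110 -> C
10 -> B


Result: ADDDACCB


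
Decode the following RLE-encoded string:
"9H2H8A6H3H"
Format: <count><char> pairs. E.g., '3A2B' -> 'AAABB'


Expanding each <count><char> pair:
  9H -> 'HHHHHHHHH'
  2H -> 'HH'
  8A -> 'AAAAAAAA'
  6H -> 'HHHHHH'
  3H -> 'HHH'

Decoded = HHHHHHHHHHHAAAAAAAAHHHHHHHHH


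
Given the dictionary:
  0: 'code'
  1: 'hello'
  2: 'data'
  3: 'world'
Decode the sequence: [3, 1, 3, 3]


Look up each index in the dictionary:
  3 -> 'world'
  1 -> 'hello'
  3 -> 'world'
  3 -> 'world'

Decoded: "world hello world world"


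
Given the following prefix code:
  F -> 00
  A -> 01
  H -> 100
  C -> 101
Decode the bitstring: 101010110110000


Decoding step by step:
Bits 101 -> C
Bits 01 -> A
Bits 01 -> A
Bits 101 -> C
Bits 100 -> H
Bits 00 -> F


Decoded message: CAACHF


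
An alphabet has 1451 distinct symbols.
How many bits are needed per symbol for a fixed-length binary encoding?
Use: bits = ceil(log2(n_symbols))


log2(1451) = 10.5028
Bracket: 2^10 = 1024 < 1451 <= 2^11 = 2048
So ceil(log2(1451)) = 11

bits = ceil(log2(1451)) = ceil(10.5028) = 11 bits


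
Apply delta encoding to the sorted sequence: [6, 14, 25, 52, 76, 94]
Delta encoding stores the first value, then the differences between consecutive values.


First value: 6
Deltas:
  14 - 6 = 8
  25 - 14 = 11
  52 - 25 = 27
  76 - 52 = 24
  94 - 76 = 18


Delta encoded: [6, 8, 11, 27, 24, 18]


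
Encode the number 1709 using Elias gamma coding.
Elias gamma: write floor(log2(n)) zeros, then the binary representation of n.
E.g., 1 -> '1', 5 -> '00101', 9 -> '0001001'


num_bits = floor(log2(1709)) + 1 = 11
leading_zeros = num_bits - 1 = 10
binary(1709) = 11010101101

Elias gamma(1709) = '0000000000' + '11010101101' = 000000000011010101101 (21 bits)


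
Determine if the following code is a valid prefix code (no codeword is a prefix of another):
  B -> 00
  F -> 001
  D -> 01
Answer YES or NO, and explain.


Checking each pair (does one codeword prefix another?):
  B='00' vs F='001': prefix -- VIOLATION

NO -- this is NOT a valid prefix code. B (00) is a prefix of F (001).


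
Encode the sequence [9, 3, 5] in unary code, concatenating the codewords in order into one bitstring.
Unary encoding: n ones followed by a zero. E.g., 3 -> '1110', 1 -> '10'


Encode each number as n ones followed by a terminating 0:
  9 -> 1111111110 (10 bits)
  3 -> 1110 (4 bits)
  5 -> 111110 (6 bits)
Total length = 10 + 4 + 6 = 20 bits.

Unary([9, 3, 5]) = 11111111101110111110 (20 bits)


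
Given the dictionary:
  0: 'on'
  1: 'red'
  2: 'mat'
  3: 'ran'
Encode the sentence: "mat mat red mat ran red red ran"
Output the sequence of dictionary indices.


Look up each word in the dictionary:
  'mat' -> 2
  'mat' -> 2
  'red' -> 1
  'mat' -> 2
  'ran' -> 3
  'red' -> 1
  'red' -> 1
  'ran' -> 3

Encoded: [2, 2, 1, 2, 3, 1, 1, 3]


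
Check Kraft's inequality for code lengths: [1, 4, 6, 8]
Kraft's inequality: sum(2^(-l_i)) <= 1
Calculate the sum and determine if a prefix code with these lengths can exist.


Sum = 2^(-1) + 2^(-4) + 2^(-6) + 2^(-8)
    = 0.5 + 0.0625 + 0.015625 + 0.00390625
    = 149/256 = 0.58203125
Since 0.58203125 <= 1, Kraft's inequality IS satisfied.
A prefix code with these lengths CAN exist.

Kraft sum = 0.58203125. Satisfied.


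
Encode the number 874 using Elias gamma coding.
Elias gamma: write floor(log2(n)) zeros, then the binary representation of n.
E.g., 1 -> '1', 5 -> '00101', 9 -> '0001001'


num_bits = floor(log2(874)) + 1 = 10
leading_zeros = num_bits - 1 = 9
binary(874) = 1101101010

Elias gamma(874) = '000000000' + '1101101010' = 0000000001101101010 (19 bits)


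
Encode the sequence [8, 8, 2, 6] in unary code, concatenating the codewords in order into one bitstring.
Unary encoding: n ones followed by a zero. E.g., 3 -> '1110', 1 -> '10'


Encode each number as n ones followed by a terminating 0:
  8 -> 111111110 (9 bits)
  8 -> 111111110 (9 bits)
  2 -> 110 (3 bits)
  6 -> 1111110 (7 bits)
Total length = 9 + 9 + 3 + 7 = 28 bits.

Unary([8, 8, 2, 6]) = 1111111101111111101101111110 (28 bits)


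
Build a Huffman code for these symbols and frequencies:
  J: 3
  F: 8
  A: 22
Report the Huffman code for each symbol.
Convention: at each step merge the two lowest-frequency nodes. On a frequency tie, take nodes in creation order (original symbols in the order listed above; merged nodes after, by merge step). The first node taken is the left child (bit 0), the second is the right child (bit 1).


Huffman tree construction:
Step 1: Merge J(3) + F(8) = 11
Step 2: Merge (J+F)(11) + A(22) = 33
Read each symbol's code off the tree from the root (left child = 0, right child = 1).

Codes:
  J: 00 (length 2)
  F: 01 (length 2)
  A: 1 (length 1)
Average code length: 44/33 = 1.3333 bits/symbol


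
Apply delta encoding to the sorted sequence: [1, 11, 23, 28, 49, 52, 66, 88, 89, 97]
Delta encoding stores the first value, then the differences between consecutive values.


First value: 1
Deltas:
  11 - 1 = 10
  23 - 11 = 12
  28 - 23 = 5
  49 - 28 = 21
  52 - 49 = 3
  66 - 52 = 14
  88 - 66 = 22
  89 - 88 = 1
  97 - 89 = 8


Delta encoded: [1, 10, 12, 5, 21, 3, 14, 22, 1, 8]


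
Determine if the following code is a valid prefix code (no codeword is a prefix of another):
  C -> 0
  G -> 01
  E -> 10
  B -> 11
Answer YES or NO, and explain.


Checking each pair (does one codeword prefix another?):
  C='0' vs G='01': prefix -- VIOLATION

NO -- this is NOT a valid prefix code. C (0) is a prefix of G (01).


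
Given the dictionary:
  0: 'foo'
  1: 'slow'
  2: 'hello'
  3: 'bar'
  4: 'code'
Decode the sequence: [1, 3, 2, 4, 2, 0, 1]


Look up each index in the dictionary:
  1 -> 'slow'
  3 -> 'bar'
  2 -> 'hello'
  4 -> 'code'
  2 -> 'hello'
  0 -> 'foo'
  1 -> 'slow'

Decoded: "slow bar hello code hello foo slow"


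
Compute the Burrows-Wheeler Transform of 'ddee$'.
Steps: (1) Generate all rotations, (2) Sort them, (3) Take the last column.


Rotations (sorted):
  0: $ddee -> last char: e
  1: ddee$ -> last char: $
  2: dee$d -> last char: d
  3: e$dde -> last char: e
  4: ee$dd -> last char: d


BWT = e$ded


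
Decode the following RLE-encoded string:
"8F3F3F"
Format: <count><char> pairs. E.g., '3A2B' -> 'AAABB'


Expanding each <count><char> pair:
  8F -> 'FFFFFFFF'
  3F -> 'FFF'
  3F -> 'FFF'

Decoded = FFFFFFFFFFFFFF


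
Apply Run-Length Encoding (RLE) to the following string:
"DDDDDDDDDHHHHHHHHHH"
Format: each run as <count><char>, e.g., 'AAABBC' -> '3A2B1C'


Scanning runs left to right:
  i=0: run of 'D' x 9 -> '9D'
  i=9: run of 'H' x 10 -> '10H'

RLE = 9D10H


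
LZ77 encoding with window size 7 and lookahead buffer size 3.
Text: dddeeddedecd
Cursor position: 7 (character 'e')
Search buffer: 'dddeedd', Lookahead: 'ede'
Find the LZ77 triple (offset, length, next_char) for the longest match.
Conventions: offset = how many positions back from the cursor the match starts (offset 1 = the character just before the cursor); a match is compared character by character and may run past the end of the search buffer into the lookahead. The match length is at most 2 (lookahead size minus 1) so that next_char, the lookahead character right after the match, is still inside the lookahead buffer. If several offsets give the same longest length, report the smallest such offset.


Try each offset into the search buffer:
  offset=1 (pos 6, char 'd'): match length 0
  offset=2 (pos 5, char 'd'): match length 0
  offset=3 (pos 4, char 'e'): match length 2
  offset=4 (pos 3, char 'e'): match length 1
  offset=5 (pos 2, char 'd'): match length 0
  offset=6 (pos 1, char 'd'): match length 0
  offset=7 (pos 0, char 'd'): match length 0
Longest match has length 2 at offset 3.
next_char = character at position 7 + 2 = 9 -> 'e'

Best match: offset=3, length=2 (matching 'ed' starting at position 4)
LZ77 triple: (3, 2, 'e')


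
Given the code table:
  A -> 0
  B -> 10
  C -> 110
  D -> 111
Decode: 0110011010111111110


Decoding:
0 -> A
110 -> C
0 -> A
110 -> C
10 -> B
111 -> D
111 -> D
110 -> C


Result: ACACBDDC


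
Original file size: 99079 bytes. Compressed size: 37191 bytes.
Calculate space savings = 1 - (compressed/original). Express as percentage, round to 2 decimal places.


ratio = compressed/original = 37191/99079 = 0.375367
savings = 1 - ratio = 1 - 0.375367 = 0.624633
as a percentage: 0.624633 * 100 = 62.46%

Space savings = 1 - 37191/99079 = 62.46%


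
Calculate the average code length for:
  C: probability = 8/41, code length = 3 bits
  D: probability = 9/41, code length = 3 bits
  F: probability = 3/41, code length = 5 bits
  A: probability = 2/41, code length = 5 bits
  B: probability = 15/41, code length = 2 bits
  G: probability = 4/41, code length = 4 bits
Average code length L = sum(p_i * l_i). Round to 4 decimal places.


Weighted contributions p_i * l_i:
  C: (8/41) * 3 = 24/41
  D: (9/41) * 3 = 27/41
  F: (3/41) * 5 = 15/41
  A: (2/41) * 5 = 10/41
  B: (15/41) * 2 = 30/41
  G: (4/41) * 4 = 16/41
Sum = (24 + 27 + 15 + 10 + 30 + 16)/41 = 122/41

L = 122/41 = 2.9756 bits/symbol


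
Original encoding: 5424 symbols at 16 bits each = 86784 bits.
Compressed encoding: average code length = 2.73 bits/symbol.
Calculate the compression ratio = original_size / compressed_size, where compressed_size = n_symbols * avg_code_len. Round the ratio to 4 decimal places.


original_size = n_symbols * orig_bits = 5424 * 16 = 86784 bits
compressed_size = n_symbols * avg_code_len = 5424 * 2.73 = 14807.52 bits
ratio = original_size / compressed_size = 86784 / 14807.52 = 5.8608

Compression ratio = 5.8608


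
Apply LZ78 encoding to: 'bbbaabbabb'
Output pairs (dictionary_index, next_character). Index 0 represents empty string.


LZ78 encoding steps:
Dictionary: {0: ''}
Step 1: w='' (idx 0), next='b' -> output (0, 'b'), add 'b' as idx 1
Step 2: w='b' (idx 1), next='b' -> output (1, 'b'), add 'bb' as idx 2
Step 3: w='' (idx 0), next='a' -> output (0, 'a'), add 'a' as idx 3
Step 4: w='a' (idx 3), next='b' -> output (3, 'b'), add 'ab' as idx 4
Step 5: w='b' (idx 1), next='a' -> output (1, 'a'), add 'ba' as idx 5
Step 6: w='bb' (idx 2), end of input -> output (2, '')


Encoded: [(0, 'b'), (1, 'b'), (0, 'a'), (3, 'b'), (1, 'a'), (2, '')]


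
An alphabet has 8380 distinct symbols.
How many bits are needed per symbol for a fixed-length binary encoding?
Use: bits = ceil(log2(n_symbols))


log2(8380) = 13.0327
Bracket: 2^13 = 8192 < 8380 <= 2^14 = 16384
So ceil(log2(8380)) = 14

bits = ceil(log2(8380)) = ceil(13.0327) = 14 bits


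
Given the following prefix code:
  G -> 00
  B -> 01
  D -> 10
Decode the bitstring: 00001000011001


Decoding step by step:
Bits 00 -> G
Bits 00 -> G
Bits 10 -> D
Bits 00 -> G
Bits 01 -> B
Bits 10 -> D
Bits 01 -> B


Decoded message: GGDGBDB


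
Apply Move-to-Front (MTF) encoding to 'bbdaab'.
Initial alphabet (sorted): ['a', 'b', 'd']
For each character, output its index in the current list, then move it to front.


MTF encoding:
'b': index 1 in ['a', 'b', 'd'] -> ['b', 'a', 'd']
'b': index 0 in ['b', 'a', 'd'] -> ['b', 'a', 'd']
'd': index 2 in ['b', 'a', 'd'] -> ['d', 'b', 'a']
'a': index 2 in ['d', 'b', 'a'] -> ['a', 'd', 'b']
'a': index 0 in ['a', 'd', 'b'] -> ['a', 'd', 'b']
'b': index 2 in ['a', 'd', 'b'] -> ['b', 'a', 'd']


Output: [1, 0, 2, 2, 0, 2]


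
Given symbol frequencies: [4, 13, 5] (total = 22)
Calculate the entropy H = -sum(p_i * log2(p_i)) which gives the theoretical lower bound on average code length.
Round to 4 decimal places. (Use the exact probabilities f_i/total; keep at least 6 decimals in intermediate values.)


Per-symbol terms -p_i * log2(p_i) with p_i = f_i/22:
  p = 4/22 = 0.181818: log2(p) = -2.459432, -p*log2(p) = 0.447169
  p = 13/22 = 0.590909: log2(p) = -0.758992, -p*log2(p) = 0.448495
  p = 5/22 = 0.227273: log2(p) = -2.137504, -p*log2(p) = 0.485796
H = 0.447169 + 0.448495 + 0.485796 = 1.381460

H = 1.3815 bits/symbol


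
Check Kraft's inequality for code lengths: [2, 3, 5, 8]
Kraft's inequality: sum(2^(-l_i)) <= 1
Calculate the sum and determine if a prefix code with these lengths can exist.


Sum = 2^(-2) + 2^(-3) + 2^(-5) + 2^(-8)
    = 0.25 + 0.125 + 0.03125 + 0.00390625
    = 105/256 = 0.41015625
Since 0.41015625 <= 1, Kraft's inequality IS satisfied.
A prefix code with these lengths CAN exist.

Kraft sum = 0.41015625. Satisfied.


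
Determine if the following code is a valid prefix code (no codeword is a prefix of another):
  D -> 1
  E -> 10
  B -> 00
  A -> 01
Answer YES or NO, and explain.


Checking each pair (does one codeword prefix another?):
  D='1' vs E='10': prefix -- VIOLATION

NO -- this is NOT a valid prefix code. D (1) is a prefix of E (10).


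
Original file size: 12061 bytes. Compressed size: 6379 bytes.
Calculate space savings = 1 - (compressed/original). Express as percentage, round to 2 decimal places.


ratio = compressed/original = 6379/12061 = 0.528895
savings = 1 - ratio = 1 - 0.528895 = 0.471105
as a percentage: 0.471105 * 100 = 47.11%

Space savings = 1 - 6379/12061 = 47.11%


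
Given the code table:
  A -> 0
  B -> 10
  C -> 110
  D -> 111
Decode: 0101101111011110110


Decoding:
0 -> A
10 -> B
110 -> C
111 -> D
10 -> B
111 -> D
10 -> B
110 -> C


Result: ABCDBDBC


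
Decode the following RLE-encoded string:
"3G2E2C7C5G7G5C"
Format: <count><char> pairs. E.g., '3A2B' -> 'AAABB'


Expanding each <count><char> pair:
  3G -> 'GGG'
  2E -> 'EE'
  2C -> 'CC'
  7C -> 'CCCCCCC'
  5G -> 'GGGGG'
  7G -> 'GGGGGGG'
  5C -> 'CCCCC'

Decoded = GGGEECCCCCCCCCGGGGGGGGGGGGCCCCC


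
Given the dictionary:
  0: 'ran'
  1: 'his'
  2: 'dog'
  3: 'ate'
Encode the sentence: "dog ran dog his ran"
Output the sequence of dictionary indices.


Look up each word in the dictionary:
  'dog' -> 2
  'ran' -> 0
  'dog' -> 2
  'his' -> 1
  'ran' -> 0

Encoded: [2, 0, 2, 1, 0]


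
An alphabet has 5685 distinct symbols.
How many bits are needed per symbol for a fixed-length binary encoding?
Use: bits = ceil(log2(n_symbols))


log2(5685) = 12.4729
Bracket: 2^12 = 4096 < 5685 <= 2^13 = 8192
So ceil(log2(5685)) = 13

bits = ceil(log2(5685)) = ceil(12.4729) = 13 bits


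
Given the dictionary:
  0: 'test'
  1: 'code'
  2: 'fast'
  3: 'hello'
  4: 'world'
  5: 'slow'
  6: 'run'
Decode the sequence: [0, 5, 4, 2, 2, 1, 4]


Look up each index in the dictionary:
  0 -> 'test'
  5 -> 'slow'
  4 -> 'world'
  2 -> 'fast'
  2 -> 'fast'
  1 -> 'code'
  4 -> 'world'

Decoded: "test slow world fast fast code world"


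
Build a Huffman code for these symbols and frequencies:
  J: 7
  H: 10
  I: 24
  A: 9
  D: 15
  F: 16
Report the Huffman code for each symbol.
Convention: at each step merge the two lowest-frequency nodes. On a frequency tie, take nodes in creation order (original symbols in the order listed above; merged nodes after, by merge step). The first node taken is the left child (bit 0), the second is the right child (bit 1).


Huffman tree construction:
Step 1: Merge J(7) + A(9) = 16
Step 2: Merge H(10) + D(15) = 25
Step 3: Merge F(16) + (J+A)(16) = 32
Step 4: Merge I(24) + (H+D)(25) = 49
Step 5: Merge (F+(J+A))(32) + (I+(H+D))(49) = 81
Read each symbol's code off the tree from the root (left child = 0, right child = 1).

Codes:
  J: 010 (length 3)
  H: 110 (length 3)
  I: 10 (length 2)
  A: 011 (length 3)
  D: 111 (length 3)
  F: 00 (length 2)
Average code length: 203/81 = 2.5062 bits/symbol


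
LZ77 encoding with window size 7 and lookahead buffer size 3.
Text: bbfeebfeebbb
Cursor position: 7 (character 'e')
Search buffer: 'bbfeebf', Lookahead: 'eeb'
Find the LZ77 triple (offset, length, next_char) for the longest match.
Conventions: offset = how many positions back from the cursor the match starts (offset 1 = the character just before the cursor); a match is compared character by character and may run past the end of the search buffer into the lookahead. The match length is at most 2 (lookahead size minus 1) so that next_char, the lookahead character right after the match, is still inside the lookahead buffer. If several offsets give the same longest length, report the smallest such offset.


Try each offset into the search buffer:
  offset=1 (pos 6, char 'f'): match length 0
  offset=2 (pos 5, char 'b'): match length 0
  offset=3 (pos 4, char 'e'): match length 1
  offset=4 (pos 3, char 'e'): match length 2
  offset=5 (pos 2, char 'f'): match length 0
  offset=6 (pos 1, char 'b'): match length 0
  offset=7 (pos 0, char 'b'): match length 0
Longest match has length 2 at offset 4.
next_char = character at position 7 + 2 = 9 -> 'b'

Best match: offset=4, length=2 (matching 'ee' starting at position 3)
LZ77 triple: (4, 2, 'b')


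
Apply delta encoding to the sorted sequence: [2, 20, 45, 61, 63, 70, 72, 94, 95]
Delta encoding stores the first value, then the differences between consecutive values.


First value: 2
Deltas:
  20 - 2 = 18
  45 - 20 = 25
  61 - 45 = 16
  63 - 61 = 2
  70 - 63 = 7
  72 - 70 = 2
  94 - 72 = 22
  95 - 94 = 1


Delta encoded: [2, 18, 25, 16, 2, 7, 2, 22, 1]


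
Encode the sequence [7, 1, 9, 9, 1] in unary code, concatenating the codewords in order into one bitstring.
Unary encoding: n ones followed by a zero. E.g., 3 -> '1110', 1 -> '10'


Encode each number as n ones followed by a terminating 0:
  7 -> 11111110 (8 bits)
  1 -> 10 (2 bits)
  9 -> 1111111110 (10 bits)
  9 -> 1111111110 (10 bits)
  1 -> 10 (2 bits)
Total length = 8 + 2 + 10 + 10 + 2 = 32 bits.

Unary([7, 1, 9, 9, 1]) = 11111110101111111110111111111010 (32 bits)


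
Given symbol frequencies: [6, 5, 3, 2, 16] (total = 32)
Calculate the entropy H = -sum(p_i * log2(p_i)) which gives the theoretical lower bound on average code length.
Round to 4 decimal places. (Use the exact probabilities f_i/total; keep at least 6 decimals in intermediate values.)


Per-symbol terms -p_i * log2(p_i) with p_i = f_i/32:
  p = 6/32 = 0.187500: log2(p) = -2.415037, -p*log2(p) = 0.452820
  p = 5/32 = 0.156250: log2(p) = -2.678072, -p*log2(p) = 0.418449
  p = 3/32 = 0.093750: log2(p) = -3.415037, -p*log2(p) = 0.320160
  p = 2/32 = 0.062500: log2(p) = -4.000000, -p*log2(p) = 0.250000
  p = 16/32 = 0.500000: log2(p) = -1.000000, -p*log2(p) = 0.500000
H = 0.452820 + 0.418449 + 0.320160 + 0.250000 + 0.500000 = 1.941429

H = 1.9414 bits/symbol


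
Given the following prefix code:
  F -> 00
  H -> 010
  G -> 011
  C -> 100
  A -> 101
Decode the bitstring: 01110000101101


Decoding step by step:
Bits 011 -> G
Bits 100 -> C
Bits 00 -> F
Bits 101 -> A
Bits 101 -> A


Decoded message: GCFAA


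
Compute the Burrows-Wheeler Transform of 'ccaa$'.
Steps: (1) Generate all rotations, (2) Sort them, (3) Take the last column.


Rotations (sorted):
  0: $ccaa -> last char: a
  1: a$cca -> last char: a
  2: aa$cc -> last char: c
  3: caa$c -> last char: c
  4: ccaa$ -> last char: $


BWT = aacc$


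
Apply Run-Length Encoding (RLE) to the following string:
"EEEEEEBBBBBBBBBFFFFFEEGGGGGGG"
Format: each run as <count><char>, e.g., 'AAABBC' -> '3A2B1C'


Scanning runs left to right:
  i=0: run of 'E' x 6 -> '6E'
  i=6: run of 'B' x 9 -> '9B'
  i=15: run of 'F' x 5 -> '5F'
  i=20: run of 'E' x 2 -> '2E'
  i=22: run of 'G' x 7 -> '7G'

RLE = 6E9B5F2E7G


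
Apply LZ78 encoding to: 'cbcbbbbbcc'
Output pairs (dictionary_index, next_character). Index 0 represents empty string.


LZ78 encoding steps:
Dictionary: {0: ''}
Step 1: w='' (idx 0), next='c' -> output (0, 'c'), add 'c' as idx 1
Step 2: w='' (idx 0), next='b' -> output (0, 'b'), add 'b' as idx 2
Step 3: w='c' (idx 1), next='b' -> output (1, 'b'), add 'cb' as idx 3
Step 4: w='b' (idx 2), next='b' -> output (2, 'b'), add 'bb' as idx 4
Step 5: w='bb' (idx 4), next='c' -> output (4, 'c'), add 'bbc' as idx 5
Step 6: w='c' (idx 1), end of input -> output (1, '')


Encoded: [(0, 'c'), (0, 'b'), (1, 'b'), (2, 'b'), (4, 'c'), (1, '')]


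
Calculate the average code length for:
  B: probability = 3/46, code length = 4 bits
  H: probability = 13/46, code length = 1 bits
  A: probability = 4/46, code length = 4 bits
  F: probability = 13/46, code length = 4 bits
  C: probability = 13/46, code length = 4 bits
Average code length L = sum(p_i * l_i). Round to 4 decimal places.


Weighted contributions p_i * l_i:
  B: (3/46) * 4 = 12/46
  H: (13/46) * 1 = 13/46
  A: (4/46) * 4 = 16/46
  F: (13/46) * 4 = 52/46
  C: (13/46) * 4 = 52/46
Sum = (12 + 13 + 16 + 52 + 52)/46 = 145/46

L = 145/46 = 3.1522 bits/symbol


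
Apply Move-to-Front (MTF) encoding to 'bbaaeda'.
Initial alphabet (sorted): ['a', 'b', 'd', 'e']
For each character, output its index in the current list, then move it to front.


MTF encoding:
'b': index 1 in ['a', 'b', 'd', 'e'] -> ['b', 'a', 'd', 'e']
'b': index 0 in ['b', 'a', 'd', 'e'] -> ['b', 'a', 'd', 'e']
'a': index 1 in ['b', 'a', 'd', 'e'] -> ['a', 'b', 'd', 'e']
'a': index 0 in ['a', 'b', 'd', 'e'] -> ['a', 'b', 'd', 'e']
'e': index 3 in ['a', 'b', 'd', 'e'] -> ['e', 'a', 'b', 'd']
'd': index 3 in ['e', 'a', 'b', 'd'] -> ['d', 'e', 'a', 'b']
'a': index 2 in ['d', 'e', 'a', 'b'] -> ['a', 'd', 'e', 'b']


Output: [1, 0, 1, 0, 3, 3, 2]


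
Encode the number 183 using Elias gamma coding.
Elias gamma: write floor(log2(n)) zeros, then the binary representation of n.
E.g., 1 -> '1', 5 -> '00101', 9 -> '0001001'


num_bits = floor(log2(183)) + 1 = 8
leading_zeros = num_bits - 1 = 7
binary(183) = 10110111

Elias gamma(183) = '0000000' + '10110111' = 000000010110111 (15 bits)


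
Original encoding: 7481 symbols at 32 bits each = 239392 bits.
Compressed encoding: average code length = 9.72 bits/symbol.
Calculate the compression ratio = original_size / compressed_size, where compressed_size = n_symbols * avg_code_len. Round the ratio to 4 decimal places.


original_size = n_symbols * orig_bits = 7481 * 32 = 239392 bits
compressed_size = n_symbols * avg_code_len = 7481 * 9.72 = 72715.32 bits
ratio = original_size / compressed_size = 239392 / 72715.32 = 3.2922

Compression ratio = 3.2922


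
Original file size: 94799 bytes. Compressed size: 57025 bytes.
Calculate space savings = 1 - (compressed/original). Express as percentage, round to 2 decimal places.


ratio = compressed/original = 57025/94799 = 0.601536
savings = 1 - ratio = 1 - 0.601536 = 0.398464
as a percentage: 0.398464 * 100 = 39.85%

Space savings = 1 - 57025/94799 = 39.85%


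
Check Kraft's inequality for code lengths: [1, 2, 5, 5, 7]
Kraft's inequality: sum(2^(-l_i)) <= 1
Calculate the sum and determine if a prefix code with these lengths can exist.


Sum = 2^(-1) + 2^(-2) + 2^(-5) + 2^(-5) + 2^(-7)
    = 0.5 + 0.25 + 0.03125 + 0.03125 + 0.0078125
    = 105/128 = 0.8203125
Since 0.8203125 <= 1, Kraft's inequality IS satisfied.
A prefix code with these lengths CAN exist.

Kraft sum = 0.8203125. Satisfied.


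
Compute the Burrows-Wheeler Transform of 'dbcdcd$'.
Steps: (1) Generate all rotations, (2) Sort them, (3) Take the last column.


Rotations (sorted):
  0: $dbcdcd -> last char: d
  1: bcdcd$d -> last char: d
  2: cd$dbcd -> last char: d
  3: cdcd$db -> last char: b
  4: d$dbcdc -> last char: c
  5: dbcdcd$ -> last char: $
  6: dcd$dbc -> last char: c


BWT = dddbc$c


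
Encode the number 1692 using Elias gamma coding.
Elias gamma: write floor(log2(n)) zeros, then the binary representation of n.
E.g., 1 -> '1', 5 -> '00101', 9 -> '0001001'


num_bits = floor(log2(1692)) + 1 = 11
leading_zeros = num_bits - 1 = 10
binary(1692) = 11010011100

Elias gamma(1692) = '0000000000' + '11010011100' = 000000000011010011100 (21 bits)


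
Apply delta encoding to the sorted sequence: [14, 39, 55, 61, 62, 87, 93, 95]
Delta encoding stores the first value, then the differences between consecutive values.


First value: 14
Deltas:
  39 - 14 = 25
  55 - 39 = 16
  61 - 55 = 6
  62 - 61 = 1
  87 - 62 = 25
  93 - 87 = 6
  95 - 93 = 2


Delta encoded: [14, 25, 16, 6, 1, 25, 6, 2]


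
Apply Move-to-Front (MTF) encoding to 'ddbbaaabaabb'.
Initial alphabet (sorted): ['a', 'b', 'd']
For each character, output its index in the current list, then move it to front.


MTF encoding:
'd': index 2 in ['a', 'b', 'd'] -> ['d', 'a', 'b']
'd': index 0 in ['d', 'a', 'b'] -> ['d', 'a', 'b']
'b': index 2 in ['d', 'a', 'b'] -> ['b', 'd', 'a']
'b': index 0 in ['b', 'd', 'a'] -> ['b', 'd', 'a']
'a': index 2 in ['b', 'd', 'a'] -> ['a', 'b', 'd']
'a': index 0 in ['a', 'b', 'd'] -> ['a', 'b', 'd']
'a': index 0 in ['a', 'b', 'd'] -> ['a', 'b', 'd']
'b': index 1 in ['a', 'b', 'd'] -> ['b', 'a', 'd']
'a': index 1 in ['b', 'a', 'd'] -> ['a', 'b', 'd']
'a': index 0 in ['a', 'b', 'd'] -> ['a', 'b', 'd']
'b': index 1 in ['a', 'b', 'd'] -> ['b', 'a', 'd']
'b': index 0 in ['b', 'a', 'd'] -> ['b', 'a', 'd']


Output: [2, 0, 2, 0, 2, 0, 0, 1, 1, 0, 1, 0]


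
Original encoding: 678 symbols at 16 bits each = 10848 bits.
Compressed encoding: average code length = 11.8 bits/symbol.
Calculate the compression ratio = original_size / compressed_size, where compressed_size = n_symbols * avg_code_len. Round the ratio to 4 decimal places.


original_size = n_symbols * orig_bits = 678 * 16 = 10848 bits
compressed_size = n_symbols * avg_code_len = 678 * 11.8 = 8000.4 bits
ratio = original_size / compressed_size = 10848 / 8000.4 = 1.3559

Compression ratio = 1.3559


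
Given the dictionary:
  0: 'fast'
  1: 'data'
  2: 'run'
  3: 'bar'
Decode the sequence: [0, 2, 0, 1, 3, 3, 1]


Look up each index in the dictionary:
  0 -> 'fast'
  2 -> 'run'
  0 -> 'fast'
  1 -> 'data'
  3 -> 'bar'
  3 -> 'bar'
  1 -> 'data'

Decoded: "fast run fast data bar bar data"


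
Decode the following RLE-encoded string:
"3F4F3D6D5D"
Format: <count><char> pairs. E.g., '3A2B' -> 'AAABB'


Expanding each <count><char> pair:
  3F -> 'FFF'
  4F -> 'FFFF'
  3D -> 'DDD'
  6D -> 'DDDDDD'
  5D -> 'DDDDD'

Decoded = FFFFFFFDDDDDDDDDDDDDD


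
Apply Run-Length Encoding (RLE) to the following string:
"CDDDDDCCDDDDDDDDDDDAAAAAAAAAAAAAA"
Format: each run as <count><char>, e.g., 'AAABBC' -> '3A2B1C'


Scanning runs left to right:
  i=0: run of 'C' x 1 -> '1C'
  i=1: run of 'D' x 5 -> '5D'
  i=6: run of 'C' x 2 -> '2C'
  i=8: run of 'D' x 11 -> '11D'
  i=19: run of 'A' x 14 -> '14A'

RLE = 1C5D2C11D14A


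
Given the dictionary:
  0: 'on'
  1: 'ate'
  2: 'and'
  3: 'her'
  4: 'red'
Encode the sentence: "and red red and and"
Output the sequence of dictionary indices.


Look up each word in the dictionary:
  'and' -> 2
  'red' -> 4
  'red' -> 4
  'and' -> 2
  'and' -> 2

Encoded: [2, 4, 4, 2, 2]


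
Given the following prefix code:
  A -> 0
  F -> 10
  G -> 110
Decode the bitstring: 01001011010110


Decoding step by step:
Bits 0 -> A
Bits 10 -> F
Bits 0 -> A
Bits 10 -> F
Bits 110 -> G
Bits 10 -> F
Bits 110 -> G


Decoded message: AFAFGFG


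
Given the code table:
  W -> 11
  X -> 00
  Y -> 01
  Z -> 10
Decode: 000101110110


Decoding:
00 -> X
01 -> Y
01 -> Y
11 -> W
01 -> Y
10 -> Z


Result: XYYWYZ


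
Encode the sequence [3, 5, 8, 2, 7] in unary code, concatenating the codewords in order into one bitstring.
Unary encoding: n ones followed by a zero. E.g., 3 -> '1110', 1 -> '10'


Encode each number as n ones followed by a terminating 0:
  3 -> 1110 (4 bits)
  5 -> 111110 (6 bits)
  8 -> 111111110 (9 bits)
  2 -> 110 (3 bits)
  7 -> 11111110 (8 bits)
Total length = 4 + 6 + 9 + 3 + 8 = 30 bits.

Unary([3, 5, 8, 2, 7]) = 111011111011111111011011111110 (30 bits)


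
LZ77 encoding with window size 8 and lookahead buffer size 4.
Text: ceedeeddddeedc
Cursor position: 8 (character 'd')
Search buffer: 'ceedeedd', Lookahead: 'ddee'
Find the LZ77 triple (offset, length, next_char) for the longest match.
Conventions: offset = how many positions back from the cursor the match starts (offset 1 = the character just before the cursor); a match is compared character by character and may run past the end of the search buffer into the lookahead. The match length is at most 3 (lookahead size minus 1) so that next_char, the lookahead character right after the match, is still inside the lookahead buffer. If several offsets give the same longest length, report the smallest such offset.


Try each offset into the search buffer:
  offset=1 (pos 7, char 'd'): match length 2
  offset=2 (pos 6, char 'd'): match length 2
  offset=3 (pos 5, char 'e'): match length 0
  offset=4 (pos 4, char 'e'): match length 0
  offset=5 (pos 3, char 'd'): match length 1
  offset=6 (pos 2, char 'e'): match length 0
  offset=7 (pos 1, char 'e'): match length 0
  offset=8 (pos 0, char 'c'): match length 0
Longest match has length 2, found at offsets 1, 2; take the smallest, offset 1.
next_char = character at position 8 + 2 = 10 -> 'e'

Best match: offset=1, length=2 (matching 'dd' starting at position 7)
LZ77 triple: (1, 2, 'e')


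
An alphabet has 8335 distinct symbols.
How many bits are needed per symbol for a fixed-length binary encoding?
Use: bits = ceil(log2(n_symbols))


log2(8335) = 13.025
Bracket: 2^13 = 8192 < 8335 <= 2^14 = 16384
So ceil(log2(8335)) = 14

bits = ceil(log2(8335)) = ceil(13.025) = 14 bits


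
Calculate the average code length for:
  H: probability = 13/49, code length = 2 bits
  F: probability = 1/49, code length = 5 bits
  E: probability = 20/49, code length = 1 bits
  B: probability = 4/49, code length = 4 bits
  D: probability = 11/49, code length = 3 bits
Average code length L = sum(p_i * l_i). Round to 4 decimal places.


Weighted contributions p_i * l_i:
  H: (13/49) * 2 = 26/49
  F: (1/49) * 5 = 5/49
  E: (20/49) * 1 = 20/49
  B: (4/49) * 4 = 16/49
  D: (11/49) * 3 = 33/49
Sum = (26 + 5 + 20 + 16 + 33)/49 = 100/49

L = 100/49 = 2.0408 bits/symbol


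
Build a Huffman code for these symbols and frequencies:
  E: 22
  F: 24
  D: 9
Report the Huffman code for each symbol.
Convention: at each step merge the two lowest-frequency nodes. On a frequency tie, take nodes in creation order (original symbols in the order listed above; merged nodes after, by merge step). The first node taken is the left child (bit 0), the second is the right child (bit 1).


Huffman tree construction:
Step 1: Merge D(9) + E(22) = 31
Step 2: Merge F(24) + (D+E)(31) = 55
Read each symbol's code off the tree from the root (left child = 0, right child = 1).

Codes:
  E: 11 (length 2)
  F: 0 (length 1)
  D: 10 (length 2)
Average code length: 86/55 = 1.5636 bits/symbol


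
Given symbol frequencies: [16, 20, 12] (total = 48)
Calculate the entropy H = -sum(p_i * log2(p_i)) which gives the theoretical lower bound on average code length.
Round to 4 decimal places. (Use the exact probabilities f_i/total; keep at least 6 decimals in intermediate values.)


Per-symbol terms -p_i * log2(p_i) with p_i = f_i/48:
  p = 16/48 = 0.333333: log2(p) = -1.584963, -p*log2(p) = 0.528321
  p = 20/48 = 0.416667: log2(p) = -1.263034, -p*log2(p) = 0.526264
  p = 12/48 = 0.250000: log2(p) = -2.000000, -p*log2(p) = 0.500000
H = 0.528321 + 0.526264 + 0.500000 = 1.554585

H = 1.5546 bits/symbol


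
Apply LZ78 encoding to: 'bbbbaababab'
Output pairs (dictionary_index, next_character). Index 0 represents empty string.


LZ78 encoding steps:
Dictionary: {0: ''}
Step 1: w='' (idx 0), next='b' -> output (0, 'b'), add 'b' as idx 1
Step 2: w='b' (idx 1), next='b' -> output (1, 'b'), add 'bb' as idx 2
Step 3: w='b' (idx 1), next='a' -> output (1, 'a'), add 'ba' as idx 3
Step 4: w='' (idx 0), next='a' -> output (0, 'a'), add 'a' as idx 4
Step 5: w='ba' (idx 3), next='b' -> output (3, 'b'), add 'bab' as idx 5
Step 6: w='a' (idx 4), next='b' -> output (4, 'b'), add 'ab' as idx 6


Encoded: [(0, 'b'), (1, 'b'), (1, 'a'), (0, 'a'), (3, 'b'), (4, 'b')]


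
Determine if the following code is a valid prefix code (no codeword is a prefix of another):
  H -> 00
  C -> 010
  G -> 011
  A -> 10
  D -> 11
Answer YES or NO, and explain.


Checking each pair (does one codeword prefix another?):
  H='00' vs C='010': no prefix
  H='00' vs G='011': no prefix
  H='00' vs A='10': no prefix
  H='00' vs D='11': no prefix
  C='010' vs H='00': no prefix
  C='010' vs G='011': no prefix
  C='010' vs A='10': no prefix
  C='010' vs D='11': no prefix
  G='011' vs H='00': no prefix
  G='011' vs C='010': no prefix
  G='011' vs A='10': no prefix
  G='011' vs D='11': no prefix
  A='10' vs H='00': no prefix
  A='10' vs C='010': no prefix
  A='10' vs G='011': no prefix
  A='10' vs D='11': no prefix
  D='11' vs H='00': no prefix
  D='11' vs C='010': no prefix
  D='11' vs G='011': no prefix
  D='11' vs A='10': no prefix
No violation found over all pairs.

YES -- this is a valid prefix code. No codeword is a prefix of any other codeword.
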